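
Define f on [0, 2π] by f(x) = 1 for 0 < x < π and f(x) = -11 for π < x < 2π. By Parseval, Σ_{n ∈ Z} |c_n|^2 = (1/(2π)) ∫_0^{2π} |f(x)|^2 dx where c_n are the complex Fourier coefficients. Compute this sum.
Σ |c_n|^2 = 61

Parseval equates the L^2 energy of f (normalised by 1/(2π)) with the ℓ^2 sum of its Fourier coefficients: (1/(2π)) ∫_0^{2π} |f|^2 = Σ |c_n|^2.
Compute the left side: (1/(2π)) [∫_0^π 1^2 dx + ∫_π^{2π} (-11)^2 dx] = (1/(2π)) · (1π + 121π) = (1 + 121)/2 = 61.
So Σ_{n ∈ Z} |c_n|^2 = 61.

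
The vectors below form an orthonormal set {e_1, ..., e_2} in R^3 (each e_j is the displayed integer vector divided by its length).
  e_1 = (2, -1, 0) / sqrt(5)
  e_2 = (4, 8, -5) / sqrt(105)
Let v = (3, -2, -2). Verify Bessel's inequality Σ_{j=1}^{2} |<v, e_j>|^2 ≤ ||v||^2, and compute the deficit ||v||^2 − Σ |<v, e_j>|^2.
Σ |<v, e_j>|^2 = 92/7; ||v||^2 = 17; deficit = 27/7

Write each e_j = u_j / sqrt(<u_j, u_j>) where u_j is the displayed integer vector. Then <v, e_j> = <v, u_j> / sqrt(<u_j, u_j>), so |<v, e_j>|^2 = <v, u_j>^2 / <u_j, u_j>.
Coefficients: <v, e_1> = 8/sqrt(5), <v, e_2> = 6/sqrt(105).
Square and sum: Σ |<v, e_j>|^2 = 92/7.
Compute ||v||^2 = v·v = 17.
Deficit = 17 − 92/7 = 27/7 ≥ 0, confirming Bessel's inequality. (The deficit equals ||v − Σ <v,e_j> e_j||^2, the squared distance from v to span{e_j}.)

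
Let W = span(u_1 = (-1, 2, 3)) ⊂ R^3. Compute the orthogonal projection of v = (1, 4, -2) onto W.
proj_W(v) = (-1/14, 1/7, 3/14)

Set up U = [u_1 | ... | u_1] ∈ R^(3×1). The projector onto W = col(U) is P = U (U^T U)^(-1) U^T.
Compute U^T U =
  [14],
and U^T v = (1).
Solve U^T U · c = U^T v for the coefficients: c = (1/14). The projection is proj_W(v) = U c.
Check: (v - proj_W(v)) · u_1 = 0  (should be 0).
Result: proj_W(v) = (-1/14, 1/7, 3/14).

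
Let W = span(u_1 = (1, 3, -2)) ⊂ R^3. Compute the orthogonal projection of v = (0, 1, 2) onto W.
proj_W(v) = (-1/14, -3/14, 1/7)

Set up U = [u_1 | ... | u_1] ∈ R^(3×1). The projector onto W = col(U) is P = U (U^T U)^(-1) U^T.
Compute U^T U =
  [14],
and U^T v = (-1).
Solve U^T U · c = U^T v for the coefficients: c = (-1/14). The projection is proj_W(v) = U c.
Check: (v - proj_W(v)) · u_1 = 0  (should be 0).
Result: proj_W(v) = (-1/14, -3/14, 1/7).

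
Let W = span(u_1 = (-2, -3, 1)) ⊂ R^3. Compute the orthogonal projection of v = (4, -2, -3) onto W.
proj_W(v) = (5/7, 15/14, -5/14)

Set up U = [u_1 | ... | u_1] ∈ R^(3×1). The projector onto W = col(U) is P = U (U^T U)^(-1) U^T.
Compute U^T U =
  [14],
and U^T v = (-5).
Solve U^T U · c = U^T v for the coefficients: c = (-5/14). The projection is proj_W(v) = U c.
Check: (v - proj_W(v)) · u_1 = 0  (should be 0).
Result: proj_W(v) = (5/7, 15/14, -5/14).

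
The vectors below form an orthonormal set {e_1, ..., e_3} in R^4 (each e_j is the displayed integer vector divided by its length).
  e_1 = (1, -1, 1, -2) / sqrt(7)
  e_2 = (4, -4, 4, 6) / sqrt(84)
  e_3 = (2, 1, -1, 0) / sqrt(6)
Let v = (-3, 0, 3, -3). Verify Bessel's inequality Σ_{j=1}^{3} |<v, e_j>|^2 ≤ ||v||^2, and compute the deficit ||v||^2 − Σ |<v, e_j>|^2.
Σ |<v, e_j>|^2 = 45/2; ||v||^2 = 27; deficit = 9/2

Write each e_j = u_j / sqrt(<u_j, u_j>) where u_j is the displayed integer vector. Then <v, e_j> = <v, u_j> / sqrt(<u_j, u_j>), so |<v, e_j>|^2 = <v, u_j>^2 / <u_j, u_j>.
Coefficients: <v, e_1> = 6/sqrt(7), <v, e_2> = -18/sqrt(84), <v, e_3> = -9/sqrt(6).
Square and sum: Σ |<v, e_j>|^2 = 45/2.
Compute ||v||^2 = v·v = 27.
Deficit = 27 − 45/2 = 9/2 ≥ 0, confirming Bessel's inequality. (The deficit equals ||v − Σ <v,e_j> e_j||^2, the squared distance from v to span{e_j}.)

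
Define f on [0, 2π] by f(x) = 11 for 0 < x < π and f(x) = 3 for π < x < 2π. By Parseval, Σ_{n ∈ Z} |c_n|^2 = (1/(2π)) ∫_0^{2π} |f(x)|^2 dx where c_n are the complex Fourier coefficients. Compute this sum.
Σ |c_n|^2 = 65

Parseval equates the L^2 energy of f (normalised by 1/(2π)) with the ℓ^2 sum of its Fourier coefficients: (1/(2π)) ∫_0^{2π} |f|^2 = Σ |c_n|^2.
Compute the left side: (1/(2π)) [∫_0^π 11^2 dx + ∫_π^{2π} 3^2 dx] = (1/(2π)) · (121π + 9π) = (121 + 9)/2 = 65.
So Σ_{n ∈ Z} |c_n|^2 = 65.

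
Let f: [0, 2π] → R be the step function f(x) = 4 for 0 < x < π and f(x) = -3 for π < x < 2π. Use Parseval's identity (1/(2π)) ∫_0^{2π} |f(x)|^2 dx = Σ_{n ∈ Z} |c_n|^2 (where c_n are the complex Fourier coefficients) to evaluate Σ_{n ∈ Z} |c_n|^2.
Σ |c_n|^2 = 25/2

Parseval equates the L^2 energy of f (normalised by 1/(2π)) with the ℓ^2 sum of its Fourier coefficients: (1/(2π)) ∫_0^{2π} |f|^2 = Σ |c_n|^2.
Compute the left side: (1/(2π)) [∫_0^π 4^2 dx + ∫_π^{2π} (-3)^2 dx] = (1/(2π)) · (16π + 9π) = (16 + 9)/2 = 25/2.
So Σ_{n ∈ Z} |c_n|^2 = 25/2.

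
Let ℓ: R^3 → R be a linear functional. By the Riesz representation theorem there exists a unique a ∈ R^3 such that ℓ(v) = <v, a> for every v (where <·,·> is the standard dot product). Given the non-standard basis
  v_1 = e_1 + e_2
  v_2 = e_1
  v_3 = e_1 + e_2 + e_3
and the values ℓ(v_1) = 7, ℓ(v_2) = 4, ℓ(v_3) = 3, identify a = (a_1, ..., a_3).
a = (4, 3, -4)

Write a = (a_1, ..., a_3) in the standard basis. For each basis vector v_i, ℓ(v_i) = <v_i, a> is a linear equation in the a_j's. Collect the n equations into a matrix system V a = ℓ, where row i of V is v_i (expressed in the standard basis). Since V is invertible (lower-triangular with 1s on the diagonal, up to permutation), solve by back-substitution:
  V =
[[1, 1, 0],
 [1, 0, 0],
 [1, 1, 1]]
  V a = (7, 4, 3)
Solving gives a = (4, 3, -4).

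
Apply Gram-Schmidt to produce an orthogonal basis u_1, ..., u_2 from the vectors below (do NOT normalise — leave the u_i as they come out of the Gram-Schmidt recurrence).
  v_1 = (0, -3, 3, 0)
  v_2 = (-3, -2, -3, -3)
Orthogonal basis:
  u_1 = (0, -3, 3, 0)
  u_2 = (-3, -5/2, -5/2, -3)

Apply the Gram-Schmidt recurrence
  u_1 = v_1
  u_i = v_i − Σ_{j<i} ((v_i · u_j) / (u_j · u_j)) · u_j.

Step by step this gives:
  u_1 = (0, -3, 3, 0)
  u_2 = (-3, -5/2, -5/2, -3)

Orthogonality check:
  u_2 · u_1 = 0 (should be 0)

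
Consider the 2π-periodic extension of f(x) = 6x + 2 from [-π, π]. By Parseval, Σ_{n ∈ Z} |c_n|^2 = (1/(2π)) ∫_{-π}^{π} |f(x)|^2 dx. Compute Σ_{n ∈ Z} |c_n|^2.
Σ |c_n|^2 = 12π^2 + 4

Expand and integrate term by term over [-π, π]:
  ∫ (6x)^2 dx = 36·(2π^3/3); ∫ 2·6·(2)·x dx = 0 (odd integrand); ∫ 2^2 dx = 4·2π.
So (1/(2π)) ∫_{-π}^{π} (6x + 2)^2 dx = 36π^2/3 + 4 = 12π^2 + 4.
Parseval ⇒ Σ |c_n|^2 = 12π^2 + 4.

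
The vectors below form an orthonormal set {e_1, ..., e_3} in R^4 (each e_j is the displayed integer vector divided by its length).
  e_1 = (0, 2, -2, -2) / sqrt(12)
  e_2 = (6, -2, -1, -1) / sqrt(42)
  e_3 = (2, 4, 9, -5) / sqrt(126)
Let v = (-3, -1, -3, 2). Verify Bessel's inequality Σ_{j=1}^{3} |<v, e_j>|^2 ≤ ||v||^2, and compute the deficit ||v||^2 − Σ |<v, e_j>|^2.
Σ |<v, e_j>|^2 = 206/9; ||v||^2 = 23; deficit = 1/9

Write each e_j = u_j / sqrt(<u_j, u_j>) where u_j is the displayed integer vector. Then <v, e_j> = <v, u_j> / sqrt(<u_j, u_j>), so |<v, e_j>|^2 = <v, u_j>^2 / <u_j, u_j>.
Coefficients: <v, e_1> = 0/sqrt(12), <v, e_2> = -15/sqrt(42), <v, e_3> = -47/sqrt(126).
Square and sum: Σ |<v, e_j>|^2 = 206/9.
Compute ||v||^2 = v·v = 23.
Deficit = 23 − 206/9 = 1/9 ≥ 0, confirming Bessel's inequality. (The deficit equals ||v − Σ <v,e_j> e_j||^2, the squared distance from v to span{e_j}.)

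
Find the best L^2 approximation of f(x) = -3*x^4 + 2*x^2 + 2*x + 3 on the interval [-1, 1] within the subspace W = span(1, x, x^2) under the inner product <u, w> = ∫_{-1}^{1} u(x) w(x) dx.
g(x) = -4*x^2/7 + 2*x + 114/35

The best approximation g ∈ W is the orthogonal projection of f onto W. Writing g = a_0 + a_1 x + a_2 x^2, the coefficients solve the normal equations G · a = b where
  G_{ij} = <φ_i, φ_j> and b_i = <f, φ_i>, with φ_0 = 1, φ_1 = x, φ_2 = x^2.
G =
  [2, 0, 2/3]
  [0, 2/3, 0]
  [2/3, 0, 2/5],
b = (92/15, 4/3, 68/35).
Solving gives a_0 = 114/35, a_1 = 2, a_2 = -4/7, so
  g(x) = -4*x^2/7 + 2*x + 114/35.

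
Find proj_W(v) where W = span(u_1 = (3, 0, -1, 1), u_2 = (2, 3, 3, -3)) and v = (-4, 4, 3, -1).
proj_W(v) = (-1136/341, 48/31, 1024/341, -1024/341)

Set up U = [u_1 | ... | u_2] ∈ R^(4×2). The projector onto W = col(U) is P = U (U^T U)^(-1) U^T.
Compute U^T U =
  [11, 0]
  [0, 31],
and U^T v = (-16, 16).
Solve U^T U · c = U^T v for the coefficients: c = (-16/11, 16/31). The projection is proj_W(v) = U c.
Check: (v - proj_W(v)) · u_1 = 0  (should be 0).
Check: (v - proj_W(v)) · u_2 = 0  (should be 0).
Result: proj_W(v) = (-1136/341, 48/31, 1024/341, -1024/341).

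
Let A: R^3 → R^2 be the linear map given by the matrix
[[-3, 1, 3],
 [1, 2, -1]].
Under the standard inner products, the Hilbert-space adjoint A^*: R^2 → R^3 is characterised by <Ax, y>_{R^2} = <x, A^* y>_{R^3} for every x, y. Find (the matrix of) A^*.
A^* = A^T =
[[-3, 1],
 [1, 2],
 [3, -1]]

For real matrices with standard dot products, the defining identity <Ax, y> = <x, A^* y> gives (Ax)^T y = x^T (A^*) y, i.e. x^T A^T y = x^T (A^*) y. Since this holds for all x, y, we must have A^* = A^T. Therefore
A^* =
[[-3, 1],
 [1, 2],
 [3, -1]].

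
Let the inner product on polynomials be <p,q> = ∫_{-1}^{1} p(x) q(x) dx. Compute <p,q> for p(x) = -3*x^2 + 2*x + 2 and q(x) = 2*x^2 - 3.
<p,q> = -86/15

Expand the product: p(x)·q(x) = -6*x^4 + 4*x^3 + 13*x^2 - 6*x - 6.
∫_{-1}^{1} of each monomial x^k gives [2/(k+1) if k even, 0 if k odd]. Integrating term-by-term (or equivalently evaluating the antiderivative F(x) = -6*x^5/5 + x^4 + 13*x^3/3 - 3*x^2 - 6*x at the endpoints):
  F(1) − F(−1) = -73/15 − (13/15) = -86/15.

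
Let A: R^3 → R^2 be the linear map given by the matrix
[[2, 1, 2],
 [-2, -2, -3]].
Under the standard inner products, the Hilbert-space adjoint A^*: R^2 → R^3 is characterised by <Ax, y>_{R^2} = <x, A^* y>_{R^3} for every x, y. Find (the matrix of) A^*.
A^* = A^T =
[[2, -2],
 [1, -2],
 [2, -3]]

For real matrices with standard dot products, the defining identity <Ax, y> = <x, A^* y> gives (Ax)^T y = x^T (A^*) y, i.e. x^T A^T y = x^T (A^*) y. Since this holds for all x, y, we must have A^* = A^T. Therefore
A^* =
[[2, -2],
 [1, -2],
 [2, -3]].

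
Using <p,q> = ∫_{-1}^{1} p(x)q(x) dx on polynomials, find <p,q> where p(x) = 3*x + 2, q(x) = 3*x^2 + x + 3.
<p,q> = 18

Expand the product: p(x)·q(x) = 9*x^3 + 9*x^2 + 11*x + 6.
∫_{-1}^{1} of each monomial x^k gives [2/(k+1) if k even, 0 if k odd]. Integrating term-by-term (or equivalently evaluating the antiderivative F(x) = 9*x^4/4 + 3*x^3 + 11*x^2/2 + 6*x at the endpoints):
  F(1) − F(−1) = 67/4 − (-5/4) = 18.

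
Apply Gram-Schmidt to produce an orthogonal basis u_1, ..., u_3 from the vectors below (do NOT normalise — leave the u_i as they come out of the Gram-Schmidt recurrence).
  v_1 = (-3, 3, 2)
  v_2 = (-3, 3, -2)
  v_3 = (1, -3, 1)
Orthogonal basis:
  u_1 = (-3, 3, 2)
  u_2 = (-12/11, 12/11, -36/11)
  u_3 = (-1, -1, 0)

Apply the Gram-Schmidt recurrence
  u_1 = v_1
  u_i = v_i − Σ_{j<i} ((v_i · u_j) / (u_j · u_j)) · u_j.

Step by step this gives:
  u_1 = (-3, 3, 2)
  u_2 = (-12/11, 12/11, -36/11)
  u_3 = (-1, -1, 0)

Orthogonality check:
  u_2 · u_1 = 0 (should be 0)
  u_3 · u_1 = 0 (should be 0)
  u_3 · u_2 = 0 (should be 0)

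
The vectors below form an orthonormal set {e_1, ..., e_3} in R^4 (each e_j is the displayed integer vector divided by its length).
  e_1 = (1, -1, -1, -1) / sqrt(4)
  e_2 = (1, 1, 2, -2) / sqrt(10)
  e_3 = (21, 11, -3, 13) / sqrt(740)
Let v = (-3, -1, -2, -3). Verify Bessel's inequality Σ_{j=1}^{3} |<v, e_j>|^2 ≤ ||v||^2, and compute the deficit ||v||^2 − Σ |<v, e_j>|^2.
Σ |<v, e_j>|^2 = 1341/74; ||v||^2 = 23; deficit = 361/74

Write each e_j = u_j / sqrt(<u_j, u_j>) where u_j is the displayed integer vector. Then <v, e_j> = <v, u_j> / sqrt(<u_j, u_j>), so |<v, e_j>|^2 = <v, u_j>^2 / <u_j, u_j>.
Coefficients: <v, e_1> = 3/sqrt(4), <v, e_2> = -2/sqrt(10), <v, e_3> = -107/sqrt(740).
Square and sum: Σ |<v, e_j>|^2 = 1341/74.
Compute ||v||^2 = v·v = 23.
Deficit = 23 − 1341/74 = 361/74 ≥ 0, confirming Bessel's inequality. (The deficit equals ||v − Σ <v,e_j> e_j||^2, the squared distance from v to span{e_j}.)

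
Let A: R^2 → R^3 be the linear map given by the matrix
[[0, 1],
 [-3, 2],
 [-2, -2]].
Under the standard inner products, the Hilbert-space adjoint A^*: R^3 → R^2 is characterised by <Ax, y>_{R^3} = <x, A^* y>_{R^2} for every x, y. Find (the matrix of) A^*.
A^* = A^T =
[[0, -3, -2],
 [1, 2, -2]]

For real matrices with standard dot products, the defining identity <Ax, y> = <x, A^* y> gives (Ax)^T y = x^T (A^*) y, i.e. x^T A^T y = x^T (A^*) y. Since this holds for all x, y, we must have A^* = A^T. Therefore
A^* =
[[0, -3, -2],
 [1, 2, -2]].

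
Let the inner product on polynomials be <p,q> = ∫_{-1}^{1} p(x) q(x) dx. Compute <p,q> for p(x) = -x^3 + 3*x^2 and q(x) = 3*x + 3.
<p,q> = 24/5

Expand the product: p(x)·q(x) = -3*x^4 + 6*x^3 + 9*x^2.
∫_{-1}^{1} of each monomial x^k gives [2/(k+1) if k even, 0 if k odd]. Integrating term-by-term (or equivalently evaluating the antiderivative F(x) = -3*x^5/5 + 3*x^4/2 + 3*x^3 at the endpoints):
  F(1) − F(−1) = 39/10 − (-9/10) = 24/5.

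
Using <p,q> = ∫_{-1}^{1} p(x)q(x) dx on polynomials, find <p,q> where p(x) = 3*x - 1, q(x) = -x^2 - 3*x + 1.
<p,q> = -22/3

Expand the product: p(x)·q(x) = -3*x^3 - 8*x^2 + 6*x - 1.
∫_{-1}^{1} of each monomial x^k gives [2/(k+1) if k even, 0 if k odd]. Integrating term-by-term (or equivalently evaluating the antiderivative F(x) = -3*x^4/4 - 8*x^3/3 + 3*x^2 - x at the endpoints):
  F(1) − F(−1) = -17/12 − (71/12) = -22/3.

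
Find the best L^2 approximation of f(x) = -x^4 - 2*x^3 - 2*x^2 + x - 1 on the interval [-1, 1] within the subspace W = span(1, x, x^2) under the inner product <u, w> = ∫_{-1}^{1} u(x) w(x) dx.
g(x) = -20*x^2/7 - x/5 - 32/35

The best approximation g ∈ W is the orthogonal projection of f onto W. Writing g = a_0 + a_1 x + a_2 x^2, the coefficients solve the normal equations G · a = b where
  G_{ij} = <φ_i, φ_j> and b_i = <f, φ_i>, with φ_0 = 1, φ_1 = x, φ_2 = x^2.
G =
  [2, 0, 2/3]
  [0, 2/3, 0]
  [2/3, 0, 2/5],
b = (-56/15, -2/15, -184/105).
Solving gives a_0 = -32/35, a_1 = -1/5, a_2 = -20/7, so
  g(x) = -20*x^2/7 - x/5 - 32/35.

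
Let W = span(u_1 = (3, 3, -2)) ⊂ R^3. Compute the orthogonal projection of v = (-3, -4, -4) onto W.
proj_W(v) = (-39/22, -39/22, 13/11)

Set up U = [u_1 | ... | u_1] ∈ R^(3×1). The projector onto W = col(U) is P = U (U^T U)^(-1) U^T.
Compute U^T U =
  [22],
and U^T v = (-13).
Solve U^T U · c = U^T v for the coefficients: c = (-13/22). The projection is proj_W(v) = U c.
Check: (v - proj_W(v)) · u_1 = 0  (should be 0).
Result: proj_W(v) = (-39/22, -39/22, 13/11).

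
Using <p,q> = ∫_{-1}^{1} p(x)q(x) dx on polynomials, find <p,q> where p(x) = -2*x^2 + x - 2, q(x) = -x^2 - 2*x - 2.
<p,q> = 172/15

Expand the product: p(x)·q(x) = 2*x^4 + 3*x^3 + 4*x^2 + 2*x + 4.
∫_{-1}^{1} of each monomial x^k gives [2/(k+1) if k even, 0 if k odd]. Integrating term-by-term (or equivalently evaluating the antiderivative F(x) = 2*x^5/5 + 3*x^4/4 + 4*x^3/3 + x^2 + 4*x at the endpoints):
  F(1) − F(−1) = 449/60 − (-239/60) = 172/15.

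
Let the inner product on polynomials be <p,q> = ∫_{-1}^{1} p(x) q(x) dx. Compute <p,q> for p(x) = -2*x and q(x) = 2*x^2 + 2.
<p,q> = 0

Expand the product: p(x)·q(x) = -4*x^3 - 4*x.
∫_{-1}^{1} of each monomial x^k gives [2/(k+1) if k even, 0 if k odd]. Integrating term-by-term (or equivalently evaluating the antiderivative F(x) = -x^4 - 2*x^2 at the endpoints):
  F(1) − F(−1) = -3 − (-3) = 0.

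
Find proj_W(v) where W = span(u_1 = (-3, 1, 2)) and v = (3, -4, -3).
proj_W(v) = (57/14, -19/14, -19/7)

Set up U = [u_1 | ... | u_1] ∈ R^(3×1). The projector onto W = col(U) is P = U (U^T U)^(-1) U^T.
Compute U^T U =
  [14],
and U^T v = (-19).
Solve U^T U · c = U^T v for the coefficients: c = (-19/14). The projection is proj_W(v) = U c.
Check: (v - proj_W(v)) · u_1 = 0  (should be 0).
Result: proj_W(v) = (57/14, -19/14, -19/7).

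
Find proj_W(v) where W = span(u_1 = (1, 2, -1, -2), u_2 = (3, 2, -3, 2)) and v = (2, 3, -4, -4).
proj_W(v) = (17/7, 29/7, -17/7, -24/7)

Set up U = [u_1 | ... | u_2] ∈ R^(4×2). The projector onto W = col(U) is P = U (U^T U)^(-1) U^T.
Compute U^T U =
  [10, 6]
  [6, 26],
and U^T v = (20, 16).
Solve U^T U · c = U^T v for the coefficients: c = (53/28, 5/28). The projection is proj_W(v) = U c.
Check: (v - proj_W(v)) · u_1 = 0  (should be 0).
Check: (v - proj_W(v)) · u_2 = 0  (should be 0).
Result: proj_W(v) = (17/7, 29/7, -17/7, -24/7).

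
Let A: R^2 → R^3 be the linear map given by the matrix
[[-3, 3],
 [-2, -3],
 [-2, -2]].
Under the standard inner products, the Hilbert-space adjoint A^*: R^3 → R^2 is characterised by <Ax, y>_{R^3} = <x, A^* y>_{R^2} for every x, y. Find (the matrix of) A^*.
A^* = A^T =
[[-3, -2, -2],
 [3, -3, -2]]

For real matrices with standard dot products, the defining identity <Ax, y> = <x, A^* y> gives (Ax)^T y = x^T (A^*) y, i.e. x^T A^T y = x^T (A^*) y. Since this holds for all x, y, we must have A^* = A^T. Therefore
A^* =
[[-3, -2, -2],
 [3, -3, -2]].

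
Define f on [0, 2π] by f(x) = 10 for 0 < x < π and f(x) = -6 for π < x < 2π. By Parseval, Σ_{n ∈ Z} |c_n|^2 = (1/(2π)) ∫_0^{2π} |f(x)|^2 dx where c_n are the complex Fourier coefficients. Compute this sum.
Σ |c_n|^2 = 68

Parseval equates the L^2 energy of f (normalised by 1/(2π)) with the ℓ^2 sum of its Fourier coefficients: (1/(2π)) ∫_0^{2π} |f|^2 = Σ |c_n|^2.
Compute the left side: (1/(2π)) [∫_0^π 10^2 dx + ∫_π^{2π} (-6)^2 dx] = (1/(2π)) · (100π + 36π) = (100 + 36)/2 = 68.
So Σ_{n ∈ Z} |c_n|^2 = 68.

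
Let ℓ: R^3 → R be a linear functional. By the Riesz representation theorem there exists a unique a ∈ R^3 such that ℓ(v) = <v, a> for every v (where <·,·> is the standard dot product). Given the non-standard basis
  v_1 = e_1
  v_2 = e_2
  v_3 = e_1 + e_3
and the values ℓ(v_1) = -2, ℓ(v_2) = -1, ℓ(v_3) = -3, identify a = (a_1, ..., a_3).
a = (-2, -1, -1)

Write a = (a_1, ..., a_3) in the standard basis. For each basis vector v_i, ℓ(v_i) = <v_i, a> is a linear equation in the a_j's. Collect the n equations into a matrix system V a = ℓ, where row i of V is v_i (expressed in the standard basis). Since V is invertible (lower-triangular with 1s on the diagonal, up to permutation), solve by back-substitution:
  V =
[[1, 0, 0],
 [0, 1, 0],
 [1, 0, 1]]
  V a = (-2, -1, -3)
Solving gives a = (-2, -1, -1).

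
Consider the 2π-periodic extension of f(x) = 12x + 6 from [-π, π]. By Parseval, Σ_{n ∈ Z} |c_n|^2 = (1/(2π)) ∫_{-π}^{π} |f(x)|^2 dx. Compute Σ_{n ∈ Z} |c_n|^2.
Σ |c_n|^2 = 48π^2 + 36

Expand and integrate term by term over [-π, π]:
  ∫ (12x)^2 dx = 144·(2π^3/3); ∫ 2·12·(6)·x dx = 0 (odd integrand); ∫ 6^2 dx = 36·2π.
So (1/(2π)) ∫_{-π}^{π} (12x + 6)^2 dx = 144π^2/3 + 36 = 48π^2 + 36.
Parseval ⇒ Σ |c_n|^2 = 48π^2 + 36.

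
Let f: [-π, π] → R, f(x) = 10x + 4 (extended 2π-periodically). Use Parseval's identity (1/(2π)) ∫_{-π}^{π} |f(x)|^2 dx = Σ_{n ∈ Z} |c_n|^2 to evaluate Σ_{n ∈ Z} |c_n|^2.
Σ |c_n|^2 = 100π^2/3 + 16

Expand and integrate term by term over [-π, π]:
  ∫ (10x)^2 dx = 100·(2π^3/3); ∫ 2·10·(4)·x dx = 0 (odd integrand); ∫ 4^2 dx = 16·2π.
So (1/(2π)) ∫_{-π}^{π} (10x + 4)^2 dx = 100π^2/3 + 16 = 100π^2/3 + 16.
Parseval ⇒ Σ |c_n|^2 = 100π^2/3 + 16.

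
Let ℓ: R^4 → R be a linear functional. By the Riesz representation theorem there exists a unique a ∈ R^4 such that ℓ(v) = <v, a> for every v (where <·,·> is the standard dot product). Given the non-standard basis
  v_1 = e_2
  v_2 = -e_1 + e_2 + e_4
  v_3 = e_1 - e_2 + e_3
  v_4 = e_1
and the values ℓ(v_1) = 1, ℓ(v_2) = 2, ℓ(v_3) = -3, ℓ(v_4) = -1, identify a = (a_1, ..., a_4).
a = (-1, 1, -1, 0)

Write a = (a_1, ..., a_4) in the standard basis. For each basis vector v_i, ℓ(v_i) = <v_i, a> is a linear equation in the a_j's. Collect the n equations into a matrix system V a = ℓ, where row i of V is v_i (expressed in the standard basis). Since V is invertible (lower-triangular with 1s on the diagonal, up to permutation), solve by back-substitution:
  V =
[[0, 1, 0, 0],
 [-1, 1, 0, 1],
 [1, -1, 1, 0],
 [1, 0, 0, 0]]
  V a = (1, 2, -3, -1)
Solving gives a = (-1, 1, -1, 0).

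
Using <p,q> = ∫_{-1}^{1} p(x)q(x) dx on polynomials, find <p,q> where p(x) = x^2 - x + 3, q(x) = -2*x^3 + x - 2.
<p,q> = -66/5

Expand the product: p(x)·q(x) = -2*x^5 + 2*x^4 - 5*x^3 - 3*x^2 + 5*x - 6.
∫_{-1}^{1} of each monomial x^k gives [2/(k+1) if k even, 0 if k odd]. Integrating term-by-term (or equivalently evaluating the antiderivative F(x) = -x^6/3 + 2*x^5/5 - 5*x^4/4 - x^3 + 5*x^2/2 - 6*x at the endpoints):
  F(1) − F(−1) = -341/60 − (451/60) = -66/5.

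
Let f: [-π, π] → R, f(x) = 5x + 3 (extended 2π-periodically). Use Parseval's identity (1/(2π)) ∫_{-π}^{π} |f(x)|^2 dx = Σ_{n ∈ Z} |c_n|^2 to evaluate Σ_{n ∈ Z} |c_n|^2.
Σ |c_n|^2 = 25π^2/3 + 9

Expand and integrate term by term over [-π, π]:
  ∫ (5x)^2 dx = 25·(2π^3/3); ∫ 2·5·(3)·x dx = 0 (odd integrand); ∫ 3^2 dx = 9·2π.
So (1/(2π)) ∫_{-π}^{π} (5x + 3)^2 dx = 25π^2/3 + 9 = 25π^2/3 + 9.
Parseval ⇒ Σ |c_n|^2 = 25π^2/3 + 9.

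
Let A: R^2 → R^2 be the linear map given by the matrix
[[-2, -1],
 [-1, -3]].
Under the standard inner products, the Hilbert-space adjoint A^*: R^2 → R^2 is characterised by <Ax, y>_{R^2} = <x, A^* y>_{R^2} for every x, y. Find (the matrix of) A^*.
A^* = A^T =
[[-2, -1],
 [-1, -3]]

For real matrices with standard dot products, the defining identity <Ax, y> = <x, A^* y> gives (Ax)^T y = x^T (A^*) y, i.e. x^T A^T y = x^T (A^*) y. Since this holds for all x, y, we must have A^* = A^T. Therefore
A^* =
[[-2, -1],
 [-1, -3]].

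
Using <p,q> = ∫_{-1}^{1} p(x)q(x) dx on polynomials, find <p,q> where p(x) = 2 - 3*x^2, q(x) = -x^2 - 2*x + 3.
<p,q> = 88/15

Expand the product: p(x)·q(x) = 3*x^4 + 6*x^3 - 11*x^2 - 4*x + 6.
∫_{-1}^{1} of each monomial x^k gives [2/(k+1) if k even, 0 if k odd]. Integrating term-by-term (or equivalently evaluating the antiderivative F(x) = 3*x^5/5 + 3*x^4/2 - 11*x^3/3 - 2*x^2 + 6*x at the endpoints):
  F(1) − F(−1) = 73/30 − (-103/30) = 88/15.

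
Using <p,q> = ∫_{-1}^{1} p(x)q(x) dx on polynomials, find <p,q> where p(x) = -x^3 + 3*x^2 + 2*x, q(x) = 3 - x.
<p,q> = 76/15

Expand the product: p(x)·q(x) = x^4 - 6*x^3 + 7*x^2 + 6*x.
∫_{-1}^{1} of each monomial x^k gives [2/(k+1) if k even, 0 if k odd]. Integrating term-by-term (or equivalently evaluating the antiderivative F(x) = x^5/5 - 3*x^4/2 + 7*x^3/3 + 3*x^2 at the endpoints):
  F(1) − F(−1) = 121/30 − (-31/30) = 76/15.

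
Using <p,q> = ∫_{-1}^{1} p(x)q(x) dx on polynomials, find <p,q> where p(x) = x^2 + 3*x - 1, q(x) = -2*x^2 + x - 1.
<p,q> = 58/15

Expand the product: p(x)·q(x) = -2*x^4 - 5*x^3 + 4*x^2 - 4*x + 1.
∫_{-1}^{1} of each monomial x^k gives [2/(k+1) if k even, 0 if k odd]. Integrating term-by-term (or equivalently evaluating the antiderivative F(x) = -2*x^5/5 - 5*x^4/4 + 4*x^3/3 - 2*x^2 + x at the endpoints):
  F(1) − F(−1) = -79/60 − (-311/60) = 58/15.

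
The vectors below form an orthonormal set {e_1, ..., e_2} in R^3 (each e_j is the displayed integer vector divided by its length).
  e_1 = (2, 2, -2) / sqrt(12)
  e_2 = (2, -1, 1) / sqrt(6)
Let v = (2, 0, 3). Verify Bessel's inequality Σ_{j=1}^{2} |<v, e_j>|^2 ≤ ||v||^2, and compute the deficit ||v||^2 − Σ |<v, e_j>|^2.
Σ |<v, e_j>|^2 = 17/2; ||v||^2 = 13; deficit = 9/2

Write each e_j = u_j / sqrt(<u_j, u_j>) where u_j is the displayed integer vector. Then <v, e_j> = <v, u_j> / sqrt(<u_j, u_j>), so |<v, e_j>|^2 = <v, u_j>^2 / <u_j, u_j>.
Coefficients: <v, e_1> = -2/sqrt(12), <v, e_2> = 7/sqrt(6).
Square and sum: Σ |<v, e_j>|^2 = 17/2.
Compute ||v||^2 = v·v = 13.
Deficit = 13 − 17/2 = 9/2 ≥ 0, confirming Bessel's inequality. (The deficit equals ||v − Σ <v,e_j> e_j||^2, the squared distance from v to span{e_j}.)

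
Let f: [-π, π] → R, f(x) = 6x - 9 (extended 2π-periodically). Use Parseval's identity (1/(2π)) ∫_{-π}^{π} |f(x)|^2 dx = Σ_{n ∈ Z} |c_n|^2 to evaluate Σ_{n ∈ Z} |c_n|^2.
Σ |c_n|^2 = 12π^2 + 81

Expand and integrate term by term over [-π, π]:
  ∫ (6x)^2 dx = 36·(2π^3/3); ∫ 2·6·(-9)·x dx = 0 (odd integrand); ∫ (-9)^2 dx = 81·2π.
So (1/(2π)) ∫_{-π}^{π} (6x - 9)^2 dx = 36π^2/3 + 81 = 12π^2 + 81.
Parseval ⇒ Σ |c_n|^2 = 12π^2 + 81.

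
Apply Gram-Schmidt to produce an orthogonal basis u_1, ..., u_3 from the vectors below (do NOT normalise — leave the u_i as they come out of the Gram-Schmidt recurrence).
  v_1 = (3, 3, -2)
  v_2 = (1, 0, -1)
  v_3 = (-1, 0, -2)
Orthogonal basis:
  u_1 = (3, 3, -2)
  u_2 = (7/22, -15/22, -6/11)
  u_3 = (-27/19, 9/19, -27/19)

Apply the Gram-Schmidt recurrence
  u_1 = v_1
  u_i = v_i − Σ_{j<i} ((v_i · u_j) / (u_j · u_j)) · u_j.

Step by step this gives:
  u_1 = (3, 3, -2)
  u_2 = (7/22, -15/22, -6/11)
  u_3 = (-27/19, 9/19, -27/19)

Orthogonality check:
  u_2 · u_1 = 0 (should be 0)
  u_3 · u_1 = 0 (should be 0)
  u_3 · u_2 = 0 (should be 0)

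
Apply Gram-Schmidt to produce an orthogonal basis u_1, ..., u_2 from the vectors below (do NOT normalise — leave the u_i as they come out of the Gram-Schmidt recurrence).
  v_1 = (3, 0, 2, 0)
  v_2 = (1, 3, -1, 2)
Orthogonal basis:
  u_1 = (3, 0, 2, 0)
  u_2 = (10/13, 3, -15/13, 2)

Apply the Gram-Schmidt recurrence
  u_1 = v_1
  u_i = v_i − Σ_{j<i} ((v_i · u_j) / (u_j · u_j)) · u_j.

Step by step this gives:
  u_1 = (3, 0, 2, 0)
  u_2 = (10/13, 3, -15/13, 2)

Orthogonality check:
  u_2 · u_1 = 0 (should be 0)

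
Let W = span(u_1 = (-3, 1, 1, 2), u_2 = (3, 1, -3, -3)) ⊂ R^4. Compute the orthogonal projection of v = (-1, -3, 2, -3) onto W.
proj_W(v) = (150/131, -276/131, 176/131, 13/131)

Set up U = [u_1 | ... | u_2] ∈ R^(4×2). The projector onto W = col(U) is P = U (U^T U)^(-1) U^T.
Compute U^T U =
  [15, -17]
  [-17, 28],
and U^T v = (-4, -3).
Solve U^T U · c = U^T v for the coefficients: c = (-163/131, -113/131). The projection is proj_W(v) = U c.
Check: (v - proj_W(v)) · u_1 = 0  (should be 0).
Check: (v - proj_W(v)) · u_2 = 0  (should be 0).
Result: proj_W(v) = (150/131, -276/131, 176/131, 13/131).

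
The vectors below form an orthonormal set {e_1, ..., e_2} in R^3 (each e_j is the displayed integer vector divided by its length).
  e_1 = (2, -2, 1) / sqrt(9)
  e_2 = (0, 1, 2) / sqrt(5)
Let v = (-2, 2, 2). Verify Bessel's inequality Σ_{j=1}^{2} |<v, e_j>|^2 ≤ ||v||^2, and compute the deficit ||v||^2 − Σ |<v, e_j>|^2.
Σ |<v, e_j>|^2 = 56/5; ||v||^2 = 12; deficit = 4/5

Write each e_j = u_j / sqrt(<u_j, u_j>) where u_j is the displayed integer vector. Then <v, e_j> = <v, u_j> / sqrt(<u_j, u_j>), so |<v, e_j>|^2 = <v, u_j>^2 / <u_j, u_j>.
Coefficients: <v, e_1> = -6/sqrt(9), <v, e_2> = 6/sqrt(5).
Square and sum: Σ |<v, e_j>|^2 = 56/5.
Compute ||v||^2 = v·v = 12.
Deficit = 12 − 56/5 = 4/5 ≥ 0, confirming Bessel's inequality. (The deficit equals ||v − Σ <v,e_j> e_j||^2, the squared distance from v to span{e_j}.)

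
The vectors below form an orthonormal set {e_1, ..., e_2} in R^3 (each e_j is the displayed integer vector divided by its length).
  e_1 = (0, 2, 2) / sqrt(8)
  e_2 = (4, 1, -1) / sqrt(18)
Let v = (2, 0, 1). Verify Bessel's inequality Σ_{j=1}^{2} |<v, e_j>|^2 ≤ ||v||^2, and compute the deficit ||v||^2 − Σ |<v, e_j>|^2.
Σ |<v, e_j>|^2 = 29/9; ||v||^2 = 5; deficit = 16/9

Write each e_j = u_j / sqrt(<u_j, u_j>) where u_j is the displayed integer vector. Then <v, e_j> = <v, u_j> / sqrt(<u_j, u_j>), so |<v, e_j>|^2 = <v, u_j>^2 / <u_j, u_j>.
Coefficients: <v, e_1> = 2/sqrt(8), <v, e_2> = 7/sqrt(18).
Square and sum: Σ |<v, e_j>|^2 = 29/9.
Compute ||v||^2 = v·v = 5.
Deficit = 5 − 29/9 = 16/9 ≥ 0, confirming Bessel's inequality. (The deficit equals ||v − Σ <v,e_j> e_j||^2, the squared distance from v to span{e_j}.)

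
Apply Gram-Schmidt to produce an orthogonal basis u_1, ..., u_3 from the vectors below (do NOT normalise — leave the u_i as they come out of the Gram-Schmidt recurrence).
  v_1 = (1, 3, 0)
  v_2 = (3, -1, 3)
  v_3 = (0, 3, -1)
Orthogonal basis:
  u_1 = (1, 3, 0)
  u_2 = (3, -1, 3)
  u_3 = (9/190, -3/190, -1/19)

Apply the Gram-Schmidt recurrence
  u_1 = v_1
  u_i = v_i − Σ_{j<i} ((v_i · u_j) / (u_j · u_j)) · u_j.

Step by step this gives:
  u_1 = (1, 3, 0)
  u_2 = (3, -1, 3)
  u_3 = (9/190, -3/190, -1/19)

Orthogonality check:
  u_2 · u_1 = 0 (should be 0)
  u_3 · u_1 = 0 (should be 0)
  u_3 · u_2 = 0 (should be 0)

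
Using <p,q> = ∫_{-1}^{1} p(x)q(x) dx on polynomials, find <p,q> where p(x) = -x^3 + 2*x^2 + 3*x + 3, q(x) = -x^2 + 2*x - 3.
<p,q> = -108/5

Expand the product: p(x)·q(x) = x^5 - 4*x^4 + 4*x^3 - 3*x^2 - 3*x - 9.
∫_{-1}^{1} of each monomial x^k gives [2/(k+1) if k even, 0 if k odd]. Integrating term-by-term (or equivalently evaluating the antiderivative F(x) = x^6/6 - 4*x^5/5 + x^4 - x^3 - 3*x^2/2 - 9*x at the endpoints):
  F(1) − F(−1) = -167/15 − (157/15) = -108/5.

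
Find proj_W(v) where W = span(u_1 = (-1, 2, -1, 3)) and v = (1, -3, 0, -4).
proj_W(v) = (19/15, -38/15, 19/15, -19/5)

Set up U = [u_1 | ... | u_1] ∈ R^(4×1). The projector onto W = col(U) is P = U (U^T U)^(-1) U^T.
Compute U^T U =
  [15],
and U^T v = (-19).
Solve U^T U · c = U^T v for the coefficients: c = (-19/15). The projection is proj_W(v) = U c.
Check: (v - proj_W(v)) · u_1 = 0  (should be 0).
Result: proj_W(v) = (19/15, -38/15, 19/15, -19/5).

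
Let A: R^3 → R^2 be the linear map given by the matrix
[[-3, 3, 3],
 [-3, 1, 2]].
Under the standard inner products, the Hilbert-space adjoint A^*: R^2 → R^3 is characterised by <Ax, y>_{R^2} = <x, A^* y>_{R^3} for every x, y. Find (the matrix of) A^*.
A^* = A^T =
[[-3, -3],
 [3, 1],
 [3, 2]]

For real matrices with standard dot products, the defining identity <Ax, y> = <x, A^* y> gives (Ax)^T y = x^T (A^*) y, i.e. x^T A^T y = x^T (A^*) y. Since this holds for all x, y, we must have A^* = A^T. Therefore
A^* =
[[-3, -3],
 [3, 1],
 [3, 2]].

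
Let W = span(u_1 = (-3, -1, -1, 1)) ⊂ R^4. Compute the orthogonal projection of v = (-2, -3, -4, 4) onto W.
proj_W(v) = (-17/4, -17/12, -17/12, 17/12)

Set up U = [u_1 | ... | u_1] ∈ R^(4×1). The projector onto W = col(U) is P = U (U^T U)^(-1) U^T.
Compute U^T U =
  [12],
and U^T v = (17).
Solve U^T U · c = U^T v for the coefficients: c = (17/12). The projection is proj_W(v) = U c.
Check: (v - proj_W(v)) · u_1 = 0  (should be 0).
Result: proj_W(v) = (-17/4, -17/12, -17/12, 17/12).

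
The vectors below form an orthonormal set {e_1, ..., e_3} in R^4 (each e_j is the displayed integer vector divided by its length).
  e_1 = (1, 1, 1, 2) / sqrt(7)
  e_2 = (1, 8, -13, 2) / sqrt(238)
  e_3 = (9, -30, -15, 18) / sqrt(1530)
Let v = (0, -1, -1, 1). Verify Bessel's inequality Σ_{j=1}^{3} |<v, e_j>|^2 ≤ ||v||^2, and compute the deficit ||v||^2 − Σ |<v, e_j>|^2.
Σ |<v, e_j>|^2 = 14/5; ||v||^2 = 3; deficit = 1/5

Write each e_j = u_j / sqrt(<u_j, u_j>) where u_j is the displayed integer vector. Then <v, e_j> = <v, u_j> / sqrt(<u_j, u_j>), so |<v, e_j>|^2 = <v, u_j>^2 / <u_j, u_j>.
Coefficients: <v, e_1> = 0/sqrt(7), <v, e_2> = 7/sqrt(238), <v, e_3> = 63/sqrt(1530).
Square and sum: Σ |<v, e_j>|^2 = 14/5.
Compute ||v||^2 = v·v = 3.
Deficit = 3 − 14/5 = 1/5 ≥ 0, confirming Bessel's inequality. (The deficit equals ||v − Σ <v,e_j> e_j||^2, the squared distance from v to span{e_j}.)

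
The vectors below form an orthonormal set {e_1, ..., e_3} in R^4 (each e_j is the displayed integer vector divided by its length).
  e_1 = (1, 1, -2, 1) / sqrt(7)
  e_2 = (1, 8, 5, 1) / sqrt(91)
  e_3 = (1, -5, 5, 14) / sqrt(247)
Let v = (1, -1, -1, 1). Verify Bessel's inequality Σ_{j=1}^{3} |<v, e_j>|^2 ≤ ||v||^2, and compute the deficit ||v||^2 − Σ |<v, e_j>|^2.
Σ |<v, e_j>|^2 = 67/19; ||v||^2 = 4; deficit = 9/19

Write each e_j = u_j / sqrt(<u_j, u_j>) where u_j is the displayed integer vector. Then <v, e_j> = <v, u_j> / sqrt(<u_j, u_j>), so |<v, e_j>|^2 = <v, u_j>^2 / <u_j, u_j>.
Coefficients: <v, e_1> = 3/sqrt(7), <v, e_2> = -11/sqrt(91), <v, e_3> = 15/sqrt(247).
Square and sum: Σ |<v, e_j>|^2 = 67/19.
Compute ||v||^2 = v·v = 4.
Deficit = 4 − 67/19 = 9/19 ≥ 0, confirming Bessel's inequality. (The deficit equals ||v − Σ <v,e_j> e_j||^2, the squared distance from v to span{e_j}.)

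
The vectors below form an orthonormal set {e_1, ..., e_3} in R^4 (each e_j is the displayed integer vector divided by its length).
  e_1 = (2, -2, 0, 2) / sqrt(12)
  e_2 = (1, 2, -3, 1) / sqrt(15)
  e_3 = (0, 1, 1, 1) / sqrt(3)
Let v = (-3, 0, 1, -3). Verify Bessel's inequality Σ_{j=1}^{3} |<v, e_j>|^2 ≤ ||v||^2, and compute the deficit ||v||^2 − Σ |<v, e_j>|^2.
Σ |<v, e_j>|^2 = 281/15; ||v||^2 = 19; deficit = 4/15

Write each e_j = u_j / sqrt(<u_j, u_j>) where u_j is the displayed integer vector. Then <v, e_j> = <v, u_j> / sqrt(<u_j, u_j>), so |<v, e_j>|^2 = <v, u_j>^2 / <u_j, u_j>.
Coefficients: <v, e_1> = -12/sqrt(12), <v, e_2> = -9/sqrt(15), <v, e_3> = -2/sqrt(3).
Square and sum: Σ |<v, e_j>|^2 = 281/15.
Compute ||v||^2 = v·v = 19.
Deficit = 19 − 281/15 = 4/15 ≥ 0, confirming Bessel's inequality. (The deficit equals ||v − Σ <v,e_j> e_j||^2, the squared distance from v to span{e_j}.)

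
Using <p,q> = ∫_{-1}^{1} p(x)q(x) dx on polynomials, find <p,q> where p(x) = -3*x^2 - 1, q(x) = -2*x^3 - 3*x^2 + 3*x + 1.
<p,q> = 8/5

Expand the product: p(x)·q(x) = 6*x^5 + 9*x^4 - 7*x^3 - 3*x - 1.
∫_{-1}^{1} of each monomial x^k gives [2/(k+1) if k even, 0 if k odd]. Integrating term-by-term (or equivalently evaluating the antiderivative F(x) = x^6 + 9*x^5/5 - 7*x^4/4 - 3*x^2/2 - x at the endpoints):
  F(1) − F(−1) = -29/20 − (-61/20) = 8/5.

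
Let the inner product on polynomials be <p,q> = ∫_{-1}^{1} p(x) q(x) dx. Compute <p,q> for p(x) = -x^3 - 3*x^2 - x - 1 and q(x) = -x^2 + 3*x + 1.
<p,q> = -16/3

Expand the product: p(x)·q(x) = x^5 - 9*x^3 - 5*x^2 - 4*x - 1.
∫_{-1}^{1} of each monomial x^k gives [2/(k+1) if k even, 0 if k odd]. Integrating term-by-term (or equivalently evaluating the antiderivative F(x) = x^6/6 - 9*x^4/4 - 5*x^3/3 - 2*x^2 - x at the endpoints):
  F(1) − F(−1) = -27/4 − (-17/12) = -16/3.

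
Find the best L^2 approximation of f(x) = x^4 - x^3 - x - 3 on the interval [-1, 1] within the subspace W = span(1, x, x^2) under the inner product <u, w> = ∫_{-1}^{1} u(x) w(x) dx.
g(x) = 6*x^2/7 - 8*x/5 - 108/35

The best approximation g ∈ W is the orthogonal projection of f onto W. Writing g = a_0 + a_1 x + a_2 x^2, the coefficients solve the normal equations G · a = b where
  G_{ij} = <φ_i, φ_j> and b_i = <f, φ_i>, with φ_0 = 1, φ_1 = x, φ_2 = x^2.
G =
  [2, 0, 2/3]
  [0, 2/3, 0]
  [2/3, 0, 2/5],
b = (-28/5, -16/15, -12/7).
Solving gives a_0 = -108/35, a_1 = -8/5, a_2 = 6/7, so
  g(x) = 6*x^2/7 - 8*x/5 - 108/35.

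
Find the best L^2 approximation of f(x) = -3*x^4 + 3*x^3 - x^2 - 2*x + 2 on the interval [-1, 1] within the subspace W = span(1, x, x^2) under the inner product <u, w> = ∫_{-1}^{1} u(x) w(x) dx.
g(x) = -25*x^2/7 - x/5 + 79/35

The best approximation g ∈ W is the orthogonal projection of f onto W. Writing g = a_0 + a_1 x + a_2 x^2, the coefficients solve the normal equations G · a = b where
  G_{ij} = <φ_i, φ_j> and b_i = <f, φ_i>, with φ_0 = 1, φ_1 = x, φ_2 = x^2.
G =
  [2, 0, 2/3]
  [0, 2/3, 0]
  [2/3, 0, 2/5],
b = (32/15, -2/15, 8/105).
Solving gives a_0 = 79/35, a_1 = -1/5, a_2 = -25/7, so
  g(x) = -25*x^2/7 - x/5 + 79/35.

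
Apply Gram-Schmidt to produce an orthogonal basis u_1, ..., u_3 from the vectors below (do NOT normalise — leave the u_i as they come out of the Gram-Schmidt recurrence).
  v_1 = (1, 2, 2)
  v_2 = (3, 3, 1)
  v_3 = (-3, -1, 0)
Orthogonal basis:
  u_1 = (1, 2, 2)
  u_2 = (16/9, 5/9, -13/9)
  u_3 = (-14/25, 7/10, -21/50)

Apply the Gram-Schmidt recurrence
  u_1 = v_1
  u_i = v_i − Σ_{j<i} ((v_i · u_j) / (u_j · u_j)) · u_j.

Step by step this gives:
  u_1 = (1, 2, 2)
  u_2 = (16/9, 5/9, -13/9)
  u_3 = (-14/25, 7/10, -21/50)

Orthogonality check:
  u_2 · u_1 = 0 (should be 0)
  u_3 · u_1 = 0 (should be 0)
  u_3 · u_2 = 0 (should be 0)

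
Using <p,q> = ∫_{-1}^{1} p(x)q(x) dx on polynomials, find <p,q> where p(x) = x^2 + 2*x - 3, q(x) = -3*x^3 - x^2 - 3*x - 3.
<p,q> = 56/5

Expand the product: p(x)·q(x) = -3*x^5 - 7*x^4 + 4*x^3 - 6*x^2 + 3*x + 9.
∫_{-1}^{1} of each monomial x^k gives [2/(k+1) if k even, 0 if k odd]. Integrating term-by-term (or equivalently evaluating the antiderivative F(x) = -x^6/2 - 7*x^5/5 + x^4 - 2*x^3 + 3*x^2/2 + 9*x at the endpoints):
  F(1) − F(−1) = 38/5 − (-18/5) = 56/5.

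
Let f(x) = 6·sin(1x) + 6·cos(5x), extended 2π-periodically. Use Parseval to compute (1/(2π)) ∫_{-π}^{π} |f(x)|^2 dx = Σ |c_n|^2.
Σ |c_n|^2 = 36

Expand |f|^2 and use orthogonality of {sin(nx), cos(mx)} on [-π, π]:
  ∫_{-π}^{π} sin(nx)^2 dx = π, ∫ cos(mx)^2 dx = π, and cross terms integrate to 0.
So ∫_{-π}^{π} f(x)^2 dx = 6^2 · π + 6^2 · π = (36 + 36)π.
Divide by 2π: (36 + 36)/2 = 36.
By Parseval, this equals Σ |c_n|^2.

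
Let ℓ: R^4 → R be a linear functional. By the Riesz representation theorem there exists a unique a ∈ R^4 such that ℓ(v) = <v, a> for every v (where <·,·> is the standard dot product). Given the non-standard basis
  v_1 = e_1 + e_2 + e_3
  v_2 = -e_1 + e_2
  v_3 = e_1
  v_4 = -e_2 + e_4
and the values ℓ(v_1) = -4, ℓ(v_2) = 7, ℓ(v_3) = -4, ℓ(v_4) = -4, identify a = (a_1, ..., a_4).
a = (-4, 3, -3, -1)

Write a = (a_1, ..., a_4) in the standard basis. For each basis vector v_i, ℓ(v_i) = <v_i, a> is a linear equation in the a_j's. Collect the n equations into a matrix system V a = ℓ, where row i of V is v_i (expressed in the standard basis). Since V is invertible (lower-triangular with 1s on the diagonal, up to permutation), solve by back-substitution:
  V =
[[1, 1, 1, 0],
 [-1, 1, 0, 0],
 [1, 0, 0, 0],
 [0, -1, 0, 1]]
  V a = (-4, 7, -4, -4)
Solving gives a = (-4, 3, -3, -1).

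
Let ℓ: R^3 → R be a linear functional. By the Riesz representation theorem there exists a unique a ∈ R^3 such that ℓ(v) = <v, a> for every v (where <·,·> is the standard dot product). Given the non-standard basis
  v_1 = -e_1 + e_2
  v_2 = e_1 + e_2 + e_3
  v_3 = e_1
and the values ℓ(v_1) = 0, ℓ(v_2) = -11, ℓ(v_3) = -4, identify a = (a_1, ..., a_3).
a = (-4, -4, -3)

Write a = (a_1, ..., a_3) in the standard basis. For each basis vector v_i, ℓ(v_i) = <v_i, a> is a linear equation in the a_j's. Collect the n equations into a matrix system V a = ℓ, where row i of V is v_i (expressed in the standard basis). Since V is invertible (lower-triangular with 1s on the diagonal, up to permutation), solve by back-substitution:
  V =
[[-1, 1, 0],
 [1, 1, 1],
 [1, 0, 0]]
  V a = (0, -11, -4)
Solving gives a = (-4, -4, -3).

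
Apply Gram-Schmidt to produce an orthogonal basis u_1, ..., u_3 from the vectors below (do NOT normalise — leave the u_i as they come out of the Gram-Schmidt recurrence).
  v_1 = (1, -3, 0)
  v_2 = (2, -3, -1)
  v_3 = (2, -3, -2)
Orthogonal basis:
  u_1 = (1, -3, 0)
  u_2 = (9/10, 3/10, -1)
  u_3 = (-9/19, -3/19, -9/19)

Apply the Gram-Schmidt recurrence
  u_1 = v_1
  u_i = v_i − Σ_{j<i} ((v_i · u_j) / (u_j · u_j)) · u_j.

Step by step this gives:
  u_1 = (1, -3, 0)
  u_2 = (9/10, 3/10, -1)
  u_3 = (-9/19, -3/19, -9/19)

Orthogonality check:
  u_2 · u_1 = 0 (should be 0)
  u_3 · u_1 = 0 (should be 0)
  u_3 · u_2 = 0 (should be 0)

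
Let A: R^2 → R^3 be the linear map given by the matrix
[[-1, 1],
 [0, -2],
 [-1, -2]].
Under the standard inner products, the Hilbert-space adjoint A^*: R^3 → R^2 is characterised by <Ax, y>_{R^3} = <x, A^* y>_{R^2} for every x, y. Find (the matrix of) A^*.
A^* = A^T =
[[-1, 0, -1],
 [1, -2, -2]]

For real matrices with standard dot products, the defining identity <Ax, y> = <x, A^* y> gives (Ax)^T y = x^T (A^*) y, i.e. x^T A^T y = x^T (A^*) y. Since this holds for all x, y, we must have A^* = A^T. Therefore
A^* =
[[-1, 0, -1],
 [1, -2, -2]].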